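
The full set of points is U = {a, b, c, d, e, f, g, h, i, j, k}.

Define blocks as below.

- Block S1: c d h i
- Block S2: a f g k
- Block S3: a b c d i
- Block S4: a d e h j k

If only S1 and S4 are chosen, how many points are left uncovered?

Union of S1, S4 = {a, c, d, e, h, i, j, k}.
Not covered: b, f, g — 3 points.

3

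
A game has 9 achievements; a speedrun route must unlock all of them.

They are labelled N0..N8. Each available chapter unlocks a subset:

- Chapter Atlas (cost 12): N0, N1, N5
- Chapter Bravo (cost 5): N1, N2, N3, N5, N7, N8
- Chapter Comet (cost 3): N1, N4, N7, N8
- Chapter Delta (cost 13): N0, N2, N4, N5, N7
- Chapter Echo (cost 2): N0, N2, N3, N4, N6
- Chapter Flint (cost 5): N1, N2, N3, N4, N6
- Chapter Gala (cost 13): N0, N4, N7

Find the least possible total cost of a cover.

Bravo, Echo together cover every achievement (Bravo ∪ Echo = {N0, N1, N2, N3, N4, N5, N6, N7, N8}); total cost 5 + 2 = 7.
The greedy pick Echo, Comet, Bravo costs 10; no covering selection beats 7.

7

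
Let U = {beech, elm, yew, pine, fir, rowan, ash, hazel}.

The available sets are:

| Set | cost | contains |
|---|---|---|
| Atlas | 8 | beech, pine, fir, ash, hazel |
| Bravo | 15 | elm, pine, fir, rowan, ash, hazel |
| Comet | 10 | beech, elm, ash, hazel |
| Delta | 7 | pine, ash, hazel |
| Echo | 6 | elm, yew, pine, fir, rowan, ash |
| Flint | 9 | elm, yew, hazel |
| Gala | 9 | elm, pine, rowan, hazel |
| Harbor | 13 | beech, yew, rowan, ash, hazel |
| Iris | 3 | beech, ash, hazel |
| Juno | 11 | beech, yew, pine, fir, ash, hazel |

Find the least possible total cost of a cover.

Echo, Iris together cover every point (Echo ∪ Iris = {beech, elm, yew, pine, fir, rowan, ash, hazel}); total cost 6 + 3 = 9.
No covering selection has total cost below 9.

9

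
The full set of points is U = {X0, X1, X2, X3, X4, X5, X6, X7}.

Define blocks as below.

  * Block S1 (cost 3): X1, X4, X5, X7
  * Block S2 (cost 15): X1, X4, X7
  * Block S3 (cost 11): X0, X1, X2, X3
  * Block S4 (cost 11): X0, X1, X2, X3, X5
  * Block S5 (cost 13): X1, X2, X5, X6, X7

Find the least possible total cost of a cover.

27

S1, S4, S5 together cover every point (S1 ∪ S4 ∪ S5 = {X0, X1, X2, X3, X4, X5, X6, X7}); total cost 3 + 11 + 13 = 27.
No covering selection has total cost below 27.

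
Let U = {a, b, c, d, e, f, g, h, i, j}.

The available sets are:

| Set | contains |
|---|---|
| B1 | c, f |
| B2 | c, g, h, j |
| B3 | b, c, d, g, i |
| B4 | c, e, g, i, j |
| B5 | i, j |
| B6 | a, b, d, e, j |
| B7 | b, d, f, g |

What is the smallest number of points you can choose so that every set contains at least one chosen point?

T = {c, d, i} meets every set (each contains at least one member of T), and |T| = 3.
No choice of 2 points meets every set, so 3 is the minimum.

3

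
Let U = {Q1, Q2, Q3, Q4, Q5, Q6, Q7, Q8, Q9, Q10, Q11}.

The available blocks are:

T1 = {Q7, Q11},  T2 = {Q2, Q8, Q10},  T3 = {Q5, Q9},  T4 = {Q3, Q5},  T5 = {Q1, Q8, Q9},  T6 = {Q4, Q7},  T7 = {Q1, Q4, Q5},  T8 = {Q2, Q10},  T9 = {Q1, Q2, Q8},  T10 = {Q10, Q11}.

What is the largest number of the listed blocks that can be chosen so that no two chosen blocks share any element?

T4, T5, T6, T8 are pairwise disjoint (T4={Q3,Q5}; T5={Q1,Q8,Q9}; T6={Q4,Q7}; T8={Q2,Q10}).
Every remaining block overlaps one of these, and no 5 of the listed blocks are pairwise disjoint, so 4 is the maximum.

4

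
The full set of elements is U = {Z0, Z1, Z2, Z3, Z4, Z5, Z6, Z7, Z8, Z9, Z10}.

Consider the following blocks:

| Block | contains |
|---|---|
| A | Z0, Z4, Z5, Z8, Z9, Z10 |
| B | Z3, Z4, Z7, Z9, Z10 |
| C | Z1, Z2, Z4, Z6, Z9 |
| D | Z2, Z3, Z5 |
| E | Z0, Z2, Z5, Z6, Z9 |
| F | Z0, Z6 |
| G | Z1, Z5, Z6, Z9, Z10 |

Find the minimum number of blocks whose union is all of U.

A and B and C together: A ∪ B ∪ C = {Z0, Z1, Z2, Z3, Z4, Z5, Z6, Z7, Z8, Z9, Z10} — every element is covered.
Only B contains Z7, so B is forced; the remaining 6 elements need at least 2 more blocks (each remaining block adds at most 4) — so at least 3 blocks are needed, and 3 is optimal.

3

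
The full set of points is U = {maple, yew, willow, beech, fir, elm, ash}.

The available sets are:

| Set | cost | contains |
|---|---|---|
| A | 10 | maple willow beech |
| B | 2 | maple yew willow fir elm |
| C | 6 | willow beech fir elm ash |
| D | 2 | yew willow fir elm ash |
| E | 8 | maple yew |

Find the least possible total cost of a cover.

8

B, C together cover every point (B ∪ C = {maple, yew, willow, beech, fir, elm, ash}); total cost 2 + 6 = 8.
The greedy pick B, D, C costs 10; no covering selection beats 8.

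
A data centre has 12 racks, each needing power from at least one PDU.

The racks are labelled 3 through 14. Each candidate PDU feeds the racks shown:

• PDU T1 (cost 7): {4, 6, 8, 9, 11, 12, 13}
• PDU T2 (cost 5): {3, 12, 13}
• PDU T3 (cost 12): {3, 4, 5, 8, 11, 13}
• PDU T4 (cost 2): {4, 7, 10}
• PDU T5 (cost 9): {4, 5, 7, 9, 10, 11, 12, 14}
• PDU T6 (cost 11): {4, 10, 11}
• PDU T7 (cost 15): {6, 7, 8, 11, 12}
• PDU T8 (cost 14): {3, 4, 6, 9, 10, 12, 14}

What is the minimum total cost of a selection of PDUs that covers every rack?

21

T1, T2, T5 together cover every rack (T1 ∪ T2 ∪ T5 = {3, 4, 5, 6, 7, 8, 9, 10, 11, 12, 13, 14}); total cost 7 + 5 + 9 = 21.
The greedy pick T4, T1, T5, T2 costs 23; no covering selection beats 21.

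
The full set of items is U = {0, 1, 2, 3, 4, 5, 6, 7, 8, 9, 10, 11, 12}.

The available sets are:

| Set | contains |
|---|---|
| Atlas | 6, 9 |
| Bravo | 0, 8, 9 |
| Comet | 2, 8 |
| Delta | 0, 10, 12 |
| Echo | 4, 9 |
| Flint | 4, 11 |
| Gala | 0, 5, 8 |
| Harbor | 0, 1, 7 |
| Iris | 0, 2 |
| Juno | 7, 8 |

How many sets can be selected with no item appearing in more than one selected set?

4

Atlas, Comet, Flint, Harbor are pairwise disjoint (Atlas={6,9}; Comet={2,8}; Flint={4,11}; Harbor={0,1,7}).
Every remaining set overlaps one of these, and no 5 of the listed sets are pairwise disjoint, so 4 is the maximum.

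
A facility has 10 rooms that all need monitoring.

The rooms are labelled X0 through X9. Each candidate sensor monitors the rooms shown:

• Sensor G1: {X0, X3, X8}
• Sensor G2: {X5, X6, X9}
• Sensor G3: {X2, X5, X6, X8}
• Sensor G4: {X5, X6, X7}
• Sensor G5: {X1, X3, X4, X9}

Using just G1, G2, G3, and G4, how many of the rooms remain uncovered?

Union of G1, G2, G3, G4 = {X0, X2, X3, X5, X6, X7, X8, X9}.
Not covered: X1, X4 — 2 rooms.

2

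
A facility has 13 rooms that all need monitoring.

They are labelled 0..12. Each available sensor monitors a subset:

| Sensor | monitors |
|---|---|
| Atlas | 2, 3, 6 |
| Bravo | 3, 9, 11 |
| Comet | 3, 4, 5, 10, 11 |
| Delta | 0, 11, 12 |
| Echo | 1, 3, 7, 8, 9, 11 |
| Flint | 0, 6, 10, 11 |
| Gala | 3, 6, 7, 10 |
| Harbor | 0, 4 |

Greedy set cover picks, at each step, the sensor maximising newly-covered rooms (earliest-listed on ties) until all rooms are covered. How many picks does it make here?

4

Greedy: pick Echo (covers 6 new) → pick Comet (covers 3 new) → pick Atlas (covers 2 new) → pick Delta (covers 2 new). Total picks: 4.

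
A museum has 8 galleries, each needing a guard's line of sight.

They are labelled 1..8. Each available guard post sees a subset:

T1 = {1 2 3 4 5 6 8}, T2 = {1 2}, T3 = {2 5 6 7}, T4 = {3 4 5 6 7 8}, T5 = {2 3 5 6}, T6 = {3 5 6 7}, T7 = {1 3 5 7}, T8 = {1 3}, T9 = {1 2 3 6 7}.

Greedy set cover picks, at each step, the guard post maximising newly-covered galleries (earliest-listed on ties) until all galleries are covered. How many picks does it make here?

2

Greedy: pick T1 (covers 7 new) → pick T3 (covers 1 new). Total picks: 2.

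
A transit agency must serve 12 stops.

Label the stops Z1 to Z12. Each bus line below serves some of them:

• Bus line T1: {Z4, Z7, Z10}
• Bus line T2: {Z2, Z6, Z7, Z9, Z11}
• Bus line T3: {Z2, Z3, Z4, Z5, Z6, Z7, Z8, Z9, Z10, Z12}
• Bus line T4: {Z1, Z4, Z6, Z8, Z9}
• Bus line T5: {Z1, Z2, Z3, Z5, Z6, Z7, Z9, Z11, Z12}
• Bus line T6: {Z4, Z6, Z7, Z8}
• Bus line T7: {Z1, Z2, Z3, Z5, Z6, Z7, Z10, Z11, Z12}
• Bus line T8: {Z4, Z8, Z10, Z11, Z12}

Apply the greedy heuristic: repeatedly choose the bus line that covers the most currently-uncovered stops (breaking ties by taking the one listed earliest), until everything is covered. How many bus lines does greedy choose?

2

Greedy: pick T3 (covers 10 new) → pick T5 (covers 2 new). Total picks: 2.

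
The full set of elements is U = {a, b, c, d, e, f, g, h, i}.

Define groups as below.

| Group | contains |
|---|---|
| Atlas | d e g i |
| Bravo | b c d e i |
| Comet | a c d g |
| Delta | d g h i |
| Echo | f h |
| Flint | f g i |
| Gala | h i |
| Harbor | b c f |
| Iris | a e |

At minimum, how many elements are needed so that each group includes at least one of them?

Take T = {a, f, i}. Each listed group contains at least one of these, so T is a hitting set of size 3.
The groups Delta, Harbor, Iris are pairwise disjoint, so any hitting set needs a separate element for each — at least 3. Hence 3 is optimal.

3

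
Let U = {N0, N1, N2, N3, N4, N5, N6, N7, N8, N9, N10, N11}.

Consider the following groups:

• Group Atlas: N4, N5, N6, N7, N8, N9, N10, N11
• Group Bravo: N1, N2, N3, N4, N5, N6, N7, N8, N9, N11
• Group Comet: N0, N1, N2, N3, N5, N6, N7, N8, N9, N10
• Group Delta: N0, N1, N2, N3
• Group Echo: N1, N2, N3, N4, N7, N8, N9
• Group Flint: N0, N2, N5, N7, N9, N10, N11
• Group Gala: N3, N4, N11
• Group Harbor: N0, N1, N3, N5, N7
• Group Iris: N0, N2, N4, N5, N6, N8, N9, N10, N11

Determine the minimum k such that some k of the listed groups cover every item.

Atlas and Delta cover everything between them: the union {N0, N1, N2, N3, N4, N5, N6, N7, N8, N9, N10, N11} is all of U.
No single group has all 12 items (the largest, Bravo, has 10), so 2 is optimal.

2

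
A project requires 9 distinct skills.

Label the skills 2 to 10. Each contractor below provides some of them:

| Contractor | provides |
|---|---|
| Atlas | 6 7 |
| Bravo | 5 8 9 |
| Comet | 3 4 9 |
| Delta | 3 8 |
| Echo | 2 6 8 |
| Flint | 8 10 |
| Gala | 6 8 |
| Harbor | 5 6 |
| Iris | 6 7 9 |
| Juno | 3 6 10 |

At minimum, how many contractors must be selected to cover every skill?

5

Atlas and Bravo and Comet and Echo and Flint together: Atlas ∪ Bravo ∪ Comet ∪ Echo ∪ Flint = {2, 3, 4, 5, 6, 7, 8, 9, 10} — every skill is covered.
No 4 of the 10 contractors cover everything (all 210 combinations miss at least one skill), so 5 is optimal.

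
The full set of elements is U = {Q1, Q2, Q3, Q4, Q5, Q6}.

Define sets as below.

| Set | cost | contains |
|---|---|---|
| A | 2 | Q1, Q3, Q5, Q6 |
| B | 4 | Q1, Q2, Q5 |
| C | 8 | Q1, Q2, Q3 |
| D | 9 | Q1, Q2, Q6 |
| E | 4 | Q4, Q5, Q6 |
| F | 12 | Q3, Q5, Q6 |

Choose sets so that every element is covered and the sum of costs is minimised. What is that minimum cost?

10

A, B, E together cover every element (A ∪ B ∪ E = {Q1, Q2, Q3, Q4, Q5, Q6}); total cost 2 + 4 + 4 = 10.
No covering selection has total cost below 10.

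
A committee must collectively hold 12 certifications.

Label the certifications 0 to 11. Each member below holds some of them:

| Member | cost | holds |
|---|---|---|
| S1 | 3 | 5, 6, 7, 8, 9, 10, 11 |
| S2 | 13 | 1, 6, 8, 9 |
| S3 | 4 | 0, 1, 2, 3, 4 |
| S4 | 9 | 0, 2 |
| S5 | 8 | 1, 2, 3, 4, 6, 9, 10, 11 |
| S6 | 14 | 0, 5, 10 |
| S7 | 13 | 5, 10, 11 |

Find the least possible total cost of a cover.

7

S1, S3 together cover every certification (S1 ∪ S3 = {0, 1, 2, 3, 4, 5, 6, 7, 8, 9, 10, 11}); total cost 3 + 4 = 7.
No covering selection has total cost below 7.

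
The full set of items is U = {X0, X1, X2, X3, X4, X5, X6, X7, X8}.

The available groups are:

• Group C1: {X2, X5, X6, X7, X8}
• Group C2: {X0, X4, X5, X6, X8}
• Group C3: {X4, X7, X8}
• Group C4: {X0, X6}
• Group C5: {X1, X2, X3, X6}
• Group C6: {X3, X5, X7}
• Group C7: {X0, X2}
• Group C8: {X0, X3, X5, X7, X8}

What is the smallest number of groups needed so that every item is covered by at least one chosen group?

Take {C2, C5, C8}. Their union is {X0, X1, X2, X3, X4, X5, X6, X7, X8}, which is all 9 items.
Only C5 contains X1, so C5 is forced; the remaining 5 items need at least 2 more groups (each remaining group adds at most 4) — so at least 3 groups are needed, and 3 is optimal.

3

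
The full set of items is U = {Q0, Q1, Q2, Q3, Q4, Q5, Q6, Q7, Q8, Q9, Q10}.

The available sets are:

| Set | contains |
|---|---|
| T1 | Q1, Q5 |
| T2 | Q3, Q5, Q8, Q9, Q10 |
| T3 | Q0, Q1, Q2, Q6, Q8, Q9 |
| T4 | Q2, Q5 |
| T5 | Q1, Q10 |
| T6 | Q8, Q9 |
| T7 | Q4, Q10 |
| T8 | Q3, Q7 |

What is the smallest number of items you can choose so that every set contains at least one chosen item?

Take H = {Q5, Q7, Q8, Q10}. Each listed set contains at least one of these, so H is a hitting set of size 4.
The sets T4, T6, T7, T8 are pairwise disjoint, so any hitting set needs a separate item for each — at least 4. Hence 4 is optimal.

4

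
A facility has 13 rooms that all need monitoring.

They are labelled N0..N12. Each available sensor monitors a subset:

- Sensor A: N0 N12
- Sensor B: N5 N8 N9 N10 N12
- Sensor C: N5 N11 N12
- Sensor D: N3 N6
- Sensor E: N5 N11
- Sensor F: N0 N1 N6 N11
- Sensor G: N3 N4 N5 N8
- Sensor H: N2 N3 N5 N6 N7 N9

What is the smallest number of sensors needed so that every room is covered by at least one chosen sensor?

4

Take {B, F, G, H}. Their union is {N0, N1, N2, N3, N4, N5, N6, N7, N8, N9, N10, N11, N12}, which is all 13 rooms.
Only H contains N2, so H is forced; the remaining 7 rooms need at least 3 more sensors (each remaining sensor adds at most 3) — so at least 4 sensors are needed, and 4 is optimal.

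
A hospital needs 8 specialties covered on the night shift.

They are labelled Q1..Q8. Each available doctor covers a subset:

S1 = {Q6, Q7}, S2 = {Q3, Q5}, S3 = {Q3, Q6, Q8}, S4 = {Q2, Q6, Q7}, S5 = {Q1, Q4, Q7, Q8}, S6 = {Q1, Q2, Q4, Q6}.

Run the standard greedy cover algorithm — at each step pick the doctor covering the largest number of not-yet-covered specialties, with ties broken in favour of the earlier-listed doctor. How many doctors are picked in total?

Greedy: pick S5 (covers 4 new) → pick S2 (covers 2 new) → pick S4 (covers 2 new). Total picks: 3.

3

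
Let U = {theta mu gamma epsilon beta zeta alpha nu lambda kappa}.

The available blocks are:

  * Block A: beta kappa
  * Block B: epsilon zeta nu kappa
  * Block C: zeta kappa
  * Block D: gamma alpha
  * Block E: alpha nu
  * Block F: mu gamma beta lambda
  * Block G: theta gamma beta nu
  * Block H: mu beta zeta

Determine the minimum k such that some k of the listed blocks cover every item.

B, E, F, and G cover everything between them: the union {theta, mu, gamma, epsilon, beta, zeta, alpha, nu, lambda, kappa} is all of U.
No 3 of the 8 blocks cover everything (all 56 combinations miss at least one item), so 4 is optimal.

4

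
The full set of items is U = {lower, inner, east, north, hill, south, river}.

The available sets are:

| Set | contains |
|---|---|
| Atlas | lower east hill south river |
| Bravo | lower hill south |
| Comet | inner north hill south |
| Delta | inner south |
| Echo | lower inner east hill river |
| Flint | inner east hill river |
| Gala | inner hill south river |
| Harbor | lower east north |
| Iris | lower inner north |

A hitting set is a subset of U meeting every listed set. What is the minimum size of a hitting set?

2

The 2 items {lower, inner} hit every set.
The sets Gala, Harbor are pairwise disjoint, so any hitting set needs a separate item for each — at least 2. Hence 2 is optimal.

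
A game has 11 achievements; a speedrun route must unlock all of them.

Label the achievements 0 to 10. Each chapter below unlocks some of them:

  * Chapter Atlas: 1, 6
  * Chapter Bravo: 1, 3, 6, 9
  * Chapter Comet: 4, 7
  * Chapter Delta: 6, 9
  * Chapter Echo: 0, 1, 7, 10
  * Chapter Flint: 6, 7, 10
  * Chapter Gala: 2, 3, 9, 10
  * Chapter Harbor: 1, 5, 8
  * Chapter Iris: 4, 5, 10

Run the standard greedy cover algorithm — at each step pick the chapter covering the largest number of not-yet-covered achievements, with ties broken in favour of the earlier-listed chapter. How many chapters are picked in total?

Greedy: pick Bravo (covers 4 new) → pick Echo (covers 3 new) → pick Harbor (covers 2 new) → pick Comet (covers 1 new) → pick Gala (covers 1 new). Total picks: 5.

5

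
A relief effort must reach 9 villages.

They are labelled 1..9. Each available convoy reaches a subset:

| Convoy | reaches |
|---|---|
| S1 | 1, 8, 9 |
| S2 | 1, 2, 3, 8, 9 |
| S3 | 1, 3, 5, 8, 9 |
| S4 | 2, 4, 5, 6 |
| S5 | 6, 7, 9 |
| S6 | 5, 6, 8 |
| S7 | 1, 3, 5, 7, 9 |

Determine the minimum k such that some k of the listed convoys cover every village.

Take {S3, S4, S5}. Their union is {1, 2, 3, 4, 5, 6, 7, 8, 9}, which is all 9 villages.
Only S4 contains 4, so S4 is forced; the remaining 5 villages need at least 2 more convoys (each remaining convoy adds at most 4) — so at least 3 convoys are needed, and 3 is optimal.

3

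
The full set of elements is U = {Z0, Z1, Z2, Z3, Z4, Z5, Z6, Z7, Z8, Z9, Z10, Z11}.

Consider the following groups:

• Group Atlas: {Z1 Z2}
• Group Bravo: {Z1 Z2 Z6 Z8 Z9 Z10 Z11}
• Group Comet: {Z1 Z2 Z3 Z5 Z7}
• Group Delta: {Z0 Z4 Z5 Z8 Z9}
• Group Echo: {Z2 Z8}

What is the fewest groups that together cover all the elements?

3

Bravo, Comet, and Delta cover everything between them: the union {Z0, Z1, Z2, Z3, Z4, Z5, Z6, Z7, Z8, Z9, Z10, Z11} is all of U.
Only Delta contains Z0, so Delta is forced; the remaining 7 elements need at least 2 more groups (each remaining group adds at most 5) — so at least 3 groups are needed, and 3 is optimal.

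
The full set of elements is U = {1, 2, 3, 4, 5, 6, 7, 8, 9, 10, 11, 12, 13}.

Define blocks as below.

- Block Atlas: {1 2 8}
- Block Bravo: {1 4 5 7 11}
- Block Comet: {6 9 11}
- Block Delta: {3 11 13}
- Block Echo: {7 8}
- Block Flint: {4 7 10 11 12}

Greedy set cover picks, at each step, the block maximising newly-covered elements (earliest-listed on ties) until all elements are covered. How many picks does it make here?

5

Greedy: pick Bravo (covers 5 new) → pick Atlas (covers 2 new) → pick Comet (covers 2 new) → pick Delta (covers 2 new) → pick Flint (covers 2 new). Total picks: 5.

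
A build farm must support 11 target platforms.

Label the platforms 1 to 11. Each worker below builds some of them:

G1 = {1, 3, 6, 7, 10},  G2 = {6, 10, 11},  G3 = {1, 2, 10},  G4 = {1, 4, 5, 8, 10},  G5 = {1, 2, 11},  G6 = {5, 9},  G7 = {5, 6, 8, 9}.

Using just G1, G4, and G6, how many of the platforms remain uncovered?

2

Union of G1, G4, G6 = {1, 3, 4, 5, 6, 7, 8, 9, 10}.
Not covered: 2, 11 — 2 platforms.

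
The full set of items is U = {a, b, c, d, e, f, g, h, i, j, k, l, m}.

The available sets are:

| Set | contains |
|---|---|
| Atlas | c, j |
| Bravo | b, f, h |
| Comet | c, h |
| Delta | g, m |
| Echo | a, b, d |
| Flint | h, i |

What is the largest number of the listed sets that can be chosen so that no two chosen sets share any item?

4

Atlas, Delta, Echo, Flint are pairwise disjoint (Atlas={c,j}; Delta={g,m}; Echo={a,b,d}; Flint={h,i}).
Every remaining set overlaps one of these, and no 5 of the listed sets are pairwise disjoint, so 4 is the maximum.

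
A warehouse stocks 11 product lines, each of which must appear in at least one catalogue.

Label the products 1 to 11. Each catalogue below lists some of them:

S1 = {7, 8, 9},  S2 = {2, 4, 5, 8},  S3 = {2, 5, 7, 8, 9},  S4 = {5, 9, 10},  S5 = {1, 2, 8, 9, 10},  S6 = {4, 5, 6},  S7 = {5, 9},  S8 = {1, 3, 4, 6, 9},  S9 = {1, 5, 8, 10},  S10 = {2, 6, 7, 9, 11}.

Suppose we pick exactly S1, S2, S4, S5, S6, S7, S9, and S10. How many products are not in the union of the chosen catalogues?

Union of S1, S2, S4, S5, S6, S7, S9, S10 = {1, 2, 4, 5, 6, 7, 8, 9, 10, 11}.
Not covered: 3 — 1 product.

1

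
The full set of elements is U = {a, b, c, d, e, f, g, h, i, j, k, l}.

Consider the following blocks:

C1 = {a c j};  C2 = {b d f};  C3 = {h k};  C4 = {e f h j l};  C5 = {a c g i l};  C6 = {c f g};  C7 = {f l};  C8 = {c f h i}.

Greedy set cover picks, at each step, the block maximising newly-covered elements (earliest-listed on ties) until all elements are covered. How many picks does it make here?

Greedy: pick C4 (covers 5 new) → pick C5 (covers 4 new) → pick C2 (covers 2 new) → pick C3 (covers 1 new). Total picks: 4.

4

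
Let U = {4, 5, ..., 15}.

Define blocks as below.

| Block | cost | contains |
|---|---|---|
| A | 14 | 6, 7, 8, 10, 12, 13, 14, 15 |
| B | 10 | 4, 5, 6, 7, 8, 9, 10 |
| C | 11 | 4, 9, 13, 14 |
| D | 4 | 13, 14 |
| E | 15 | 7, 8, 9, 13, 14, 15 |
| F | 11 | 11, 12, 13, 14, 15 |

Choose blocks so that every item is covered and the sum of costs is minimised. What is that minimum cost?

B, F together cover every item (B ∪ F = {4, 5, 6, 7, 8, 9, 10, 11, 12, 13, 14, 15}); total cost 10 + 11 = 21.
The greedy pick B, D, F costs 25; no covering selection beats 21.

21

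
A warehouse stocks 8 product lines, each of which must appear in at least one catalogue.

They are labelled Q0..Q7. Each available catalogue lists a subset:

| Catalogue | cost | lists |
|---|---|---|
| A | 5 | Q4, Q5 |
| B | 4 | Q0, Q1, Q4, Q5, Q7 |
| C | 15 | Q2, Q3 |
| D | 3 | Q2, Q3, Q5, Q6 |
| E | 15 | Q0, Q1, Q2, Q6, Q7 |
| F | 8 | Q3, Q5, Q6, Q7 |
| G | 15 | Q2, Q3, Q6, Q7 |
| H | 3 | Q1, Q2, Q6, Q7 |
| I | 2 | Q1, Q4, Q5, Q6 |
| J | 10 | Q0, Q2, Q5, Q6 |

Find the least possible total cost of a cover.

B, D together cover every product (B ∪ D = {Q0, Q1, Q2, Q3, Q4, Q5, Q6, Q7}); total cost 4 + 3 = 7.
The greedy pick I, D, B costs 9; no covering selection beats 7.

7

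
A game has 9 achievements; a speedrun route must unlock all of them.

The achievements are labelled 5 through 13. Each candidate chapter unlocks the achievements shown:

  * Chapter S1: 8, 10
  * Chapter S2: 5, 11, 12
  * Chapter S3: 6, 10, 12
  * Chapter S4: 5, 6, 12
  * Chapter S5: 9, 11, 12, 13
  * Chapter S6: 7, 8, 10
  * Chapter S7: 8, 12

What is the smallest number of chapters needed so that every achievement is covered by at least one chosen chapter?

3

Take {S4, S5, S6}. Their union is {5, 6, 7, 8, 9, 10, 11, 12, 13}, which is all 9 achievements.
Each chapter has at most 4 achievements, and 2·4 = 8 < 9 — so at least 3 chapters are needed, and 3 is optimal.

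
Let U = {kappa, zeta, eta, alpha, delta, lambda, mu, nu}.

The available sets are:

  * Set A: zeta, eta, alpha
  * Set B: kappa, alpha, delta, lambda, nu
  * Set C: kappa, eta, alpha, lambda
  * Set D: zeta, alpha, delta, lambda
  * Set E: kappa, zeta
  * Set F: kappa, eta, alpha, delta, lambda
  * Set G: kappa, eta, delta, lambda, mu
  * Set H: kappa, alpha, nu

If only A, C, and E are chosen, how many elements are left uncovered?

3

Union of A, C, E = {kappa, zeta, eta, alpha, lambda}.
Not covered: delta, mu, nu — 3 elements.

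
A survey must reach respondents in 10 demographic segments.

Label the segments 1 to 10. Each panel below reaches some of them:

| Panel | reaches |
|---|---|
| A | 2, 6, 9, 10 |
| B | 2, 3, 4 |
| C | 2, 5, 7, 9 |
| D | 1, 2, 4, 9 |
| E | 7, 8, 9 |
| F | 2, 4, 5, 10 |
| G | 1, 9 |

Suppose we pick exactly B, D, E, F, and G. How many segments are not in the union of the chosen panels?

Union of B, D, E, F, G = {1, 2, 3, 4, 5, 7, 8, 9, 10}.
Not covered: 6 — 1 segment.

1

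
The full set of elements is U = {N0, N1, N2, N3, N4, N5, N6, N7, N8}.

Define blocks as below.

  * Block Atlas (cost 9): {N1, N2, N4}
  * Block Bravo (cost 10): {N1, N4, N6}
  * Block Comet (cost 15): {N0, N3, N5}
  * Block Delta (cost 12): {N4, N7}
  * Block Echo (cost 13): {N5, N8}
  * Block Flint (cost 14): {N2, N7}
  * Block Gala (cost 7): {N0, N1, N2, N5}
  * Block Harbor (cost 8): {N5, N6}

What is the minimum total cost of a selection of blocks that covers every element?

52

Bravo, Comet, Echo, Flint together cover every element (Bravo ∪ Comet ∪ Echo ∪ Flint = {N0, N1, N2, N3, N4, N5, N6, N7, N8}); total cost 10 + 15 + 13 + 14 = 52.
The greedy pick Gala, Bravo, Delta, Echo, Comet costs 57; no covering selection beats 52.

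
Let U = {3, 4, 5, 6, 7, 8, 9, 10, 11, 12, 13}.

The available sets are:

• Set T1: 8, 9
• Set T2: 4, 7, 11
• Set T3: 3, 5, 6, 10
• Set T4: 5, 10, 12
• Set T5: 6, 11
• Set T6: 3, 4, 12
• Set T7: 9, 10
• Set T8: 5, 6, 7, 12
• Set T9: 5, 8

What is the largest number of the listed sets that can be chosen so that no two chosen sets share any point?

4

T5, T6, T7, T9 are pairwise disjoint (T5={6,11}; T6={3,4,12}; T7={9,10}; T9={5,8}).
Every remaining set overlaps one of these, and no 5 of the listed sets are pairwise disjoint, so 4 is the maximum.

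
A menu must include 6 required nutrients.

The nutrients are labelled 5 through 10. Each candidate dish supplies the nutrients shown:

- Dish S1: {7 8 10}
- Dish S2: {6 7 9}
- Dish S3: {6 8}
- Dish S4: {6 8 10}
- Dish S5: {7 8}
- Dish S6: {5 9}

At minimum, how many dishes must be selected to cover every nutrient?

S2 and S4 and S6 together: S2 ∪ S4 ∪ S6 = {5, 6, 7, 8, 9, 10} — every nutrient is covered.
Only S6 contains 5, so S6 is forced; the remaining 4 nutrients need at least 2 more dishes (each remaining dish adds at most 3) — so at least 3 dishes are needed, and 3 is optimal.

3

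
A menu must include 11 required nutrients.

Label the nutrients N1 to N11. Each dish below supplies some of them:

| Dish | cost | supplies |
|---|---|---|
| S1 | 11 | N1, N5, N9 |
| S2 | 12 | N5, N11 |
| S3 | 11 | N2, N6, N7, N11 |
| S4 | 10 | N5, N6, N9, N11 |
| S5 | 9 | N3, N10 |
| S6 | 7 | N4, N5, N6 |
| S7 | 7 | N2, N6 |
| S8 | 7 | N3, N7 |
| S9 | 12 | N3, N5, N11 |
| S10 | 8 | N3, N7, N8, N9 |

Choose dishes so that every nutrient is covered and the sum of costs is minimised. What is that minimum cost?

46

S1, S3, S5, S6, S10 together cover every nutrient (S1 ∪ S3 ∪ S5 ∪ S6 ∪ S10 = {N1, N2, N3, N4, N5, N6, N7, N8, N9, N10, N11}); total cost 11 + 11 + 9 + 7 + 8 = 46.
No covering selection has total cost below 46.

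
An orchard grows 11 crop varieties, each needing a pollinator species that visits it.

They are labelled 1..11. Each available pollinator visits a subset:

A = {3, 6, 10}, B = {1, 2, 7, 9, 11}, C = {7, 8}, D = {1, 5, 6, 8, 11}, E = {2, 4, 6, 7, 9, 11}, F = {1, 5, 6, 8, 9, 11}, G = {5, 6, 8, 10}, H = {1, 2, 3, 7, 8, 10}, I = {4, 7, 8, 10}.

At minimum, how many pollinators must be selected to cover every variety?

Take {E, G, H}. Their union is {1, 2, 3, 4, 5, 6, 7, 8, 9, 10, 11}, which is all 11 varieties.
No 2 of the 9 pollinators cover everything (all 36 combinations miss at least one variety), so 3 is optimal.

3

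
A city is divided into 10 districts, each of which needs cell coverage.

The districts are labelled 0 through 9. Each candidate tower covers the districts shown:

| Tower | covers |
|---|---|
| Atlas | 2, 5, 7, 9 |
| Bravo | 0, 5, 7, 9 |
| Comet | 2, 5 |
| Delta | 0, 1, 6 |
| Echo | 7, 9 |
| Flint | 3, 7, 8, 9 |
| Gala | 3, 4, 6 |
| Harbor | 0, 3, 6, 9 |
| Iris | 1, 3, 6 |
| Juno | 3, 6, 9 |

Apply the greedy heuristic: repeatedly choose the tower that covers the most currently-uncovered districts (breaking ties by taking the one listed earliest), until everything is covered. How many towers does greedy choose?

Greedy: pick Atlas (covers 4 new) → pick Delta (covers 3 new) → pick Flint (covers 2 new) → pick Gala (covers 1 new). Total picks: 4.

4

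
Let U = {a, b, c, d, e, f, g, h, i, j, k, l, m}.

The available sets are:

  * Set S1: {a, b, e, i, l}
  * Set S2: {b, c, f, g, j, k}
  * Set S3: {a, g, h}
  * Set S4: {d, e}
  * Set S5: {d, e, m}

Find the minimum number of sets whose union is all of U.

4

S1 and S2 and S3 and S5 together: S1 ∪ S2 ∪ S3 ∪ S5 = {a, b, c, d, e, f, g, h, i, j, k, l, m} — every point is covered.
No 3 of the 5 sets cover everything (all 10 combinations miss at least one point), so 4 is optimal.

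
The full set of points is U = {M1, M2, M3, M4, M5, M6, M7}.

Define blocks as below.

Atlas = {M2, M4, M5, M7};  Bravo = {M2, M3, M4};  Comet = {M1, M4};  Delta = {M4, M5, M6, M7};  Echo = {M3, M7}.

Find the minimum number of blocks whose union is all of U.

Bravo, Comet, and Delta cover everything between them: the union {M1, M2, M3, M4, M5, M6, M7} is all of U.
Only Comet contains M1, so Comet is forced; the remaining 5 points need at least 2 more blocks (each remaining block adds at most 3) — so at least 3 blocks are needed, and 3 is optimal.

3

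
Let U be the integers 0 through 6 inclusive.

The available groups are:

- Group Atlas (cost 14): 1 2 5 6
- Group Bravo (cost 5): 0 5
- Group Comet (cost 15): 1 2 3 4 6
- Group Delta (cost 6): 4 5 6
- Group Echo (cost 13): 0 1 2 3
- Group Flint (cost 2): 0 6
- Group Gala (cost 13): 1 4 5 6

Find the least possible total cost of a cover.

19

Delta, Echo together cover every element (Delta ∪ Echo = {0, 1, 2, 3, 4, 5, 6}); total cost 6 + 13 = 19.
The greedy pick Flint, Delta, Echo costs 21; no covering selection beats 19.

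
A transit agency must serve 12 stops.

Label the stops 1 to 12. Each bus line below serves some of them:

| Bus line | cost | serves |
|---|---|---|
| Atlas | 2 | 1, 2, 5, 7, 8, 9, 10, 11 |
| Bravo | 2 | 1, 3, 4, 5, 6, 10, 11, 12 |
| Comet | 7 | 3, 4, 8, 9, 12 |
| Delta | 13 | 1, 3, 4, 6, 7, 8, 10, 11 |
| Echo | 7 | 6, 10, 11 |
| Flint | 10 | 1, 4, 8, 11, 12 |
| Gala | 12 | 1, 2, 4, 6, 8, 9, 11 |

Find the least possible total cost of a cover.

4

Atlas, Bravo together cover every stop (Atlas ∪ Bravo = {1, 2, 3, 4, 5, 6, 7, 8, 9, 10, 11, 12}); total cost 2 + 2 = 4.
No covering selection has total cost below 4.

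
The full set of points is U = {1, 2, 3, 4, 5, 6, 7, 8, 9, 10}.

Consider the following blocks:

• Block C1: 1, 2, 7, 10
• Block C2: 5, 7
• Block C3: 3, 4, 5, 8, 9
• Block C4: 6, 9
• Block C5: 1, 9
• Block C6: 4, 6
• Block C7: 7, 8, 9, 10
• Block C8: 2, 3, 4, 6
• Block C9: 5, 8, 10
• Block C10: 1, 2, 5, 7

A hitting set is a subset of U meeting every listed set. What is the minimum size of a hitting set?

4

The 4 points {4, 5, 7, 9} hit every block.
No choice of 3 points meets every block, so 4 is the minimum.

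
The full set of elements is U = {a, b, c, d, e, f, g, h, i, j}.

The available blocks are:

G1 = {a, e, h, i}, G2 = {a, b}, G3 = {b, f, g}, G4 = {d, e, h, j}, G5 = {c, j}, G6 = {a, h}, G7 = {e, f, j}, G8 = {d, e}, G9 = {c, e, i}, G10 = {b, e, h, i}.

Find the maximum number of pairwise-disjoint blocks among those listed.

G3, G5, G6, G8 are pairwise disjoint (G3={b,f,g}; G5={c,j}; G6={a,h}; G8={d,e}).
Every remaining block overlaps one of these, and no 5 of the listed blocks are pairwise disjoint, so 4 is the maximum.

4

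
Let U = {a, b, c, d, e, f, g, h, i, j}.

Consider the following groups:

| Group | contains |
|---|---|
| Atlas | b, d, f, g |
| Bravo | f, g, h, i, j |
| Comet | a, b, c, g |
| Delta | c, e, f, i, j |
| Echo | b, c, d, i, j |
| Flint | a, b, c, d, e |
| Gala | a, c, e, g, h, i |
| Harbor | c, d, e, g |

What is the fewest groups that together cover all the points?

Take {Bravo, Flint}. Their union is {a, b, c, d, e, f, g, h, i, j}, which is all 10 points.
No single group has all 10 points (the largest, Gala, has 6), so 2 is optimal.

2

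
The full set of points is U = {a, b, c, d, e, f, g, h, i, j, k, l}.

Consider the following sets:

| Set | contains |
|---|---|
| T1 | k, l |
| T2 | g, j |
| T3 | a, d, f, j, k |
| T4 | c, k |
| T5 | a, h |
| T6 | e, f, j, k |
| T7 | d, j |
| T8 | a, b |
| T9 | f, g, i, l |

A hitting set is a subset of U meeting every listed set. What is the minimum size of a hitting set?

4

T = {a, j, k, l} meets every set (each contains at least one member of T), and |T| = 4.
The sets T4, T5, T7, T9 are pairwise disjoint, so any hitting set needs a separate point for each — at least 4. Hence 4 is optimal.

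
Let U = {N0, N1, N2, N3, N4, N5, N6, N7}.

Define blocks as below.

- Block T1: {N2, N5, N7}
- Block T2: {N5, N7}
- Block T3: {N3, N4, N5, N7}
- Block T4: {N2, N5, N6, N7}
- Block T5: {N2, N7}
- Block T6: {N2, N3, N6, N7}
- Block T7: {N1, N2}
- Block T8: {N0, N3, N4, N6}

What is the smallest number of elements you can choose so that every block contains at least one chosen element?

H = {N2, N5, N6} meets every block (each contains at least one member of H), and |H| = 3.
The blocks T2, T7, T8 are pairwise disjoint, so any hitting set needs a separate element for each — at least 3. Hence 3 is optimal.

3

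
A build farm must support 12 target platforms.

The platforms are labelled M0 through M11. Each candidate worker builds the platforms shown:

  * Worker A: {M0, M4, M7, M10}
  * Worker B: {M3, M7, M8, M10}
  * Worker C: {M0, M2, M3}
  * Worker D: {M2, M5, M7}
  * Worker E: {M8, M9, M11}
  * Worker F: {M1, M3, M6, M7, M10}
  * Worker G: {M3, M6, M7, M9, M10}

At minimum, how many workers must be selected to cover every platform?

4

A and D and E and F together: A ∪ D ∪ E ∪ F = {M0, M1, M2, M3, M4, M5, M6, M7, M8, M9, M10, M11} — every platform is covered.
Only F contains M1, so F is forced; the remaining 7 platforms need at least 3 more workers (each remaining worker adds at most 3) — so at least 4 workers are needed, and 4 is optimal.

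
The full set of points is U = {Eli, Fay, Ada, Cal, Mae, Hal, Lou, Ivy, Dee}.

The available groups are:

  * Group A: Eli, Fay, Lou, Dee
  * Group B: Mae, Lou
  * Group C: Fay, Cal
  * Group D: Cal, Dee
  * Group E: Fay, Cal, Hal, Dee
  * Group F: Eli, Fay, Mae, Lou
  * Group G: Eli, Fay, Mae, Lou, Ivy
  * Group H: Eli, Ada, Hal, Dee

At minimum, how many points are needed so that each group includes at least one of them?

3

The 3 points {Fay, Mae, Dee} hit every group.
The groups B, C, H are pairwise disjoint, so any hitting set needs a separate point for each — at least 3. Hence 3 is optimal.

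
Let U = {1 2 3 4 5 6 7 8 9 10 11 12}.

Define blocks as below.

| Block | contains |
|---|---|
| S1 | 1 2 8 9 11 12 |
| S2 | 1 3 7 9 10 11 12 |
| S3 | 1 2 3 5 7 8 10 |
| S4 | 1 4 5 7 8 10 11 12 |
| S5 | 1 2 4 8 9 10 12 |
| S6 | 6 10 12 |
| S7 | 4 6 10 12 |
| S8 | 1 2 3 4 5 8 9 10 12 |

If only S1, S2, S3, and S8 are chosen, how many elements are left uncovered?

Union of S1, S2, S3, S8 = {1, 2, 3, 4, 5, 7, 8, 9, 10, 11, 12}.
Not covered: 6 — 1 element.

1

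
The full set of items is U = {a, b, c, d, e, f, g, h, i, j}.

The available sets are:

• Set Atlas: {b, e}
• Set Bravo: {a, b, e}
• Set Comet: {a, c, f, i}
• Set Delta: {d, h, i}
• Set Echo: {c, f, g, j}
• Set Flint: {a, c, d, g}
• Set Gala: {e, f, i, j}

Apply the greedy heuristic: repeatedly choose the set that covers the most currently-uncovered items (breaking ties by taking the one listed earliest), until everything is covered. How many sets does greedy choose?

Greedy: pick Comet (covers 4 new) → pick Atlas (covers 2 new) → pick Delta (covers 2 new) → pick Echo (covers 2 new). Total picks: 4.
(The true minimum cover uses only 3 sets, so greedy is not optimal here.)

4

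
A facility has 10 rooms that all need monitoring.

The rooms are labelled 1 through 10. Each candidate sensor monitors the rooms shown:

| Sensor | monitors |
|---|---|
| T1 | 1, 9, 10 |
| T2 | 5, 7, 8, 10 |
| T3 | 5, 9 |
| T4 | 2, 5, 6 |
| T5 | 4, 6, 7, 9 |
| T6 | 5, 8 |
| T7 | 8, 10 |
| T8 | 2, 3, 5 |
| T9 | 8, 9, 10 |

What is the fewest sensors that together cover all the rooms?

4

Take {T1, T2, T5, T8}. Their union is {1, 2, 3, 4, 5, 6, 7, 8, 9, 10}, which is all 10 rooms.
Only T1 contains 1, so T1 is forced; the remaining 7 rooms need at least 3 more sensors (each remaining sensor adds at most 3) — so at least 4 sensors are needed, and 4 is optimal.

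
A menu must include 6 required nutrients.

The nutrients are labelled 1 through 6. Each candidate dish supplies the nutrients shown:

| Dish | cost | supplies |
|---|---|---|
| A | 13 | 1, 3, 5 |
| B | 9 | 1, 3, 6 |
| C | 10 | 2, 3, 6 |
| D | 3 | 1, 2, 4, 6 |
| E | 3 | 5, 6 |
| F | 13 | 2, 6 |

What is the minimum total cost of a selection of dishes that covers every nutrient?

15

B, D, E together cover every nutrient (B ∪ D ∪ E = {1, 2, 3, 4, 5, 6}); total cost 9 + 3 + 3 = 15.
No covering selection has total cost below 15.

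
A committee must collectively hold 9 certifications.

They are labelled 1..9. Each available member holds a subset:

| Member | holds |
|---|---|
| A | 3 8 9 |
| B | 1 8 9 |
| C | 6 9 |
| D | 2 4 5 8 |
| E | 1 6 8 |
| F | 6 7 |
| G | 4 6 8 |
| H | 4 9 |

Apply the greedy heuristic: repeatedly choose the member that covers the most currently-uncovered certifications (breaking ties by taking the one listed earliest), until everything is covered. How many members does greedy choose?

4

Greedy: pick D (covers 4 new) → pick A (covers 2 new) → pick E (covers 2 new) → pick F (covers 1 new). Total picks: 4.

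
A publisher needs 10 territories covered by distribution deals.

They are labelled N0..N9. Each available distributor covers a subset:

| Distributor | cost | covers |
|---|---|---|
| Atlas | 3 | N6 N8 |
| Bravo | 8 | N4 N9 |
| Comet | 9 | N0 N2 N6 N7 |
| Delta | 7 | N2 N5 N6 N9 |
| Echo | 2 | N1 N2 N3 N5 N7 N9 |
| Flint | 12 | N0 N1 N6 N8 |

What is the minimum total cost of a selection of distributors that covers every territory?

Atlas, Bravo, Comet, Echo together cover every territory (Atlas ∪ Bravo ∪ Comet ∪ Echo = {N0, N1, N2, N3, N4, N5, N6, N7, N8, N9}); total cost 3 + 8 + 9 + 2 = 22.
No covering selection has total cost below 22.

22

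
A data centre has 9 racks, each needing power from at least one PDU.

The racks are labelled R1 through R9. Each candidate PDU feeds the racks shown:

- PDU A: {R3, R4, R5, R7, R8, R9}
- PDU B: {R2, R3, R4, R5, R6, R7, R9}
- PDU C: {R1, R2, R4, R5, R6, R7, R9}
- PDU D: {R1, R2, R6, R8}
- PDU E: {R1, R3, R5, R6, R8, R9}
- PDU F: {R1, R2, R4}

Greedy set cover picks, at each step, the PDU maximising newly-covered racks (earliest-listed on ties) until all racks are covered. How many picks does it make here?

Greedy: pick B (covers 7 new) → pick D (covers 2 new). Total picks: 2.

2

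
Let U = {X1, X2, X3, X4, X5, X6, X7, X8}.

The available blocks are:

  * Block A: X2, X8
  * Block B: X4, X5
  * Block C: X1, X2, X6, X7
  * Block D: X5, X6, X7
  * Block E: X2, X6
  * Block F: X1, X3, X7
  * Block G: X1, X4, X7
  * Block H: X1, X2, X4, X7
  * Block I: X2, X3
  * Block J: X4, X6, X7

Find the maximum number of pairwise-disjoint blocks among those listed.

B, E, F are pairwise disjoint (B={X4,X5}; E={X2,X6}; F={X1,X3,X7}).
Every remaining block overlaps one of these, and no 4 of the listed blocks are pairwise disjoint, so 3 is the maximum.

3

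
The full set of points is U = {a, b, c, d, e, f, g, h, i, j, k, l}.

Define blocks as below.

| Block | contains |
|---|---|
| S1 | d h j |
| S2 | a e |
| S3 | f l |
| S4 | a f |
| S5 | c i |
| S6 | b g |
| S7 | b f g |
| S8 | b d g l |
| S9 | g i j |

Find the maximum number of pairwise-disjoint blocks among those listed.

5

S1, S2, S3, S5, S6 are pairwise disjoint (S1={d,h,j}; S2={a,e}; S3={f,l}; S5={c,i}; S6={b,g}).
Every remaining block overlaps one of these, and no 6 of the listed blocks are pairwise disjoint, so 5 is the maximum.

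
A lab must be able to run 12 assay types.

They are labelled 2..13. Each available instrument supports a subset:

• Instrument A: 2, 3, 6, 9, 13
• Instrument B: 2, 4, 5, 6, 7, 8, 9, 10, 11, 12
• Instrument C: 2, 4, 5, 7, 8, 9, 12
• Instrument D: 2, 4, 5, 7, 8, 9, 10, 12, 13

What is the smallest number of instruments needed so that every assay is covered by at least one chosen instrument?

A and B together: A ∪ B = {2, 3, 4, 5, 6, 7, 8, 9, 10, 11, 12, 13} — every assay is covered.
No single instrument has all 12 assays (the largest, B, has 10), so 2 is optimal.

2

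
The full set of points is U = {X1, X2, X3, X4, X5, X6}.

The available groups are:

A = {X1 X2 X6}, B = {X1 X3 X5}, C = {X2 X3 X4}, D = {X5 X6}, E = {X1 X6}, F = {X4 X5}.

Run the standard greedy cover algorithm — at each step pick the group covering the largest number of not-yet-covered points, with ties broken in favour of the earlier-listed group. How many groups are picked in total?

3

Greedy: pick A (covers 3 new) → pick B (covers 2 new) → pick C (covers 1 new). Total picks: 3.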